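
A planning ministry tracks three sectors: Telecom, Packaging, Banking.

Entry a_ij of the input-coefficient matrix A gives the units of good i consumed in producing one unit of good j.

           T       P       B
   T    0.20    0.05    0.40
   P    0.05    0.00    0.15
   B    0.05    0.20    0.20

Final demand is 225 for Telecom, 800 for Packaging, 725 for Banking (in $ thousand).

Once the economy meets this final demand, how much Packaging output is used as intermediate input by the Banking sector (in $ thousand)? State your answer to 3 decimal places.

z_PB = 183.597

I − A =
  [   0.80    -0.05    -0.40]
  [  -0.05     1.00    -0.15]
  [  -0.05    -0.20     0.80]
Cofactors of I−A, C_ij = (−1)^(i+j)·(minor ij) (rows/columns in the sector order above):
  C_11 = (1.00)(0.80) − (-0.15)(-0.20) = 0.7700
  C_12 = −[(-0.05)(0.80) − (-0.15)(-0.05)] = 0.0475
  C_13 = (-0.05)(-0.20) − (1.00)(-0.05) = 0.0600
  C_21 = −[(-0.05)(0.80) − (-0.40)(-0.20)] = 0.1200
  C_22 = (0.80)(0.80) − (-0.40)(-0.05) = 0.6200
  C_23 = −[(0.80)(-0.20) − (-0.05)(-0.05)] = 0.1625
  C_31 = (-0.05)(-0.15) − (-0.40)(1.00) = 0.4075
  C_32 = −[(0.80)(-0.15) − (-0.40)(-0.05)] = 0.1400
  C_33 = (0.80)(1.00) − (-0.05)(-0.05) = 0.7975
det(I−A) = Σ_j (I−A)_1j·C_1j = (0.80)(0.7700) + (-0.05)(0.0475) + (-0.40)(0.0600) = 0.589625
adj(I−A) = Cᵀ =
  [ 0.7700   0.1200   0.4075]
  [ 0.0475   0.6200   0.1400]
  [ 0.0600   0.1625   0.7975]
(I − A)⁻¹ = adj(I−A) / det(I−A) ≈
  [   1.3059     0.2035     0.6911]
  [   0.0806     1.0515     0.2374]
  [   0.1018     0.2756     1.3526]
First solve x = (I − A)⁻¹ d = adj(I−A)·d / det(I−A); in particular x_B = (0.0600·225 + 0.1625·800 + 0.7975·725) / 0.589625 = 721.6875 / 0.589625 ≈ 1223.97710.
Intermediate flow from P to B: z_PB = a_PB · x_B = 0.15 × 721.6875 / 0.589625 = 108.253125 / 0.589625 ≈ 183.597.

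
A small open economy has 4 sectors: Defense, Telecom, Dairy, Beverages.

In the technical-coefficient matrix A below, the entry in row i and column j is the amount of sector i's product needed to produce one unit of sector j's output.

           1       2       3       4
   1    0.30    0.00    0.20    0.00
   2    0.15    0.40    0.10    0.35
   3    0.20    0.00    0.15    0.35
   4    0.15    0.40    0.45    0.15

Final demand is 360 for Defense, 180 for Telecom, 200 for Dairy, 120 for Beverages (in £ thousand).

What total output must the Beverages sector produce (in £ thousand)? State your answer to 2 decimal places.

I − A =
  [   0.70     0.00    -0.20     0.00]
  [  -0.15     0.60    -0.10    -0.35]
  [  -0.20     0.00     0.85    -0.35]
  [  -0.15    -0.40    -0.45     0.85]
Compute the cofactors C_ij = (−1)^(i+j)·(3×3 minor ij) of I−A; the adjugate is their transpose:
adj(I−A) = Cᵀ =
  [ 0.206000   0.028000   0.074000   0.042000]
  [ 0.183125   0.351000   0.205750   0.229250]
  [ 0.126500   0.098000   0.259000   0.147000]
  [ 0.189500   0.222000   0.247000   0.333000]
det(I−A) = Σ_j (I−A)_1j·C_1j = (0.70)(0.206000) + (0.00)(0.183125) + (-0.20)(0.126500) + (0.00)(0.189500) = 0.1189
(I − A)⁻¹ = adj(I−A) / det(I−A) ≈
  [   1.7325     0.2355     0.6224     0.3532]
  [   1.5402     2.9521     1.7304     1.9281]
  [   1.0639     0.8242     2.1783     1.2363]
  [   1.5938     1.8671     2.0774     2.8007]
x = (I − A)⁻¹ d = adj(I−A)·d / det(I−A), with det(I−A) = 0.1189:
  x_1 = (0.206000·360 + 0.028000·180 + 0.074000·200 + 0.042000·120) / 0.1189 = 99.04 / 0.1189 ≈ 832.97
  x_2 = (0.183125·360 + 0.351000·180 + 0.205750·200 + 0.229250·120) / 0.1189 = 197.765 / 0.1189 ≈ 1663.29
  x_3 = (0.126500·360 + 0.098000·180 + 0.259000·200 + 0.147000·120) / 0.1189 = 132.62 / 0.1189 ≈ 1115.39
  x_4 = (0.189500·360 + 0.222000·180 + 0.247000·200 + 0.333000·120) / 0.1189 = 197.54 / 0.1189 ≈ 1661.40

x_4 = 1661.40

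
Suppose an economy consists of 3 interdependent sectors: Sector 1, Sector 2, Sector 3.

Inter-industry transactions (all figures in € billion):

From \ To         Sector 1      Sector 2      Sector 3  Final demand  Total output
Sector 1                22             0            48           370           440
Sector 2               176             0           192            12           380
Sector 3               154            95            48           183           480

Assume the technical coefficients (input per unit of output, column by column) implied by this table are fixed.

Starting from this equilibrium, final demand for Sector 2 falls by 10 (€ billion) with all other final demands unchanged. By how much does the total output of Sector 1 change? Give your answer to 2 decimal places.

Δx_1 = -0.35

Technical coefficients a_ij = z_ij / X_j:
  a_11 = 22/440 = 0.05, a_21 = 176/440 = 0.40, a_31 = 154/440 = 0.35
  a_12 = 0/380 = 0.00, a_22 = 0/380 = 0.00, a_32 = 95/380 = 0.25
  a_13 = 48/480 = 0.10, a_23 = 192/480 = 0.40, a_33 = 48/480 = 0.10
I − A =
  [   0.95     0.00    -0.10]
  [  -0.40     1.00    -0.40]
  [  -0.35    -0.25     0.90]
Cofactors of I−A, C_ij = (−1)^(i+j)·(minor ij) (rows/columns in the sector order above):
  C_11 = (1.00)(0.90) − (-0.40)(-0.25) = 0.8000
  C_12 = −[(-0.40)(0.90) − (-0.40)(-0.35)] = 0.5000
  C_13 = (-0.40)(-0.25) − (1.00)(-0.35) = 0.4500
  C_21 = −[(0.00)(0.90) − (-0.10)(-0.25)] = 0.0250
  C_22 = (0.95)(0.90) − (-0.10)(-0.35) = 0.8200
  C_23 = −[(0.95)(-0.25) − (0.00)(-0.35)] = 0.2375
  C_31 = (0.00)(-0.40) − (-0.10)(1.00) = 0.1000
  C_32 = −[(0.95)(-0.40) − (-0.10)(-0.40)] = 0.4200
  C_33 = (0.95)(1.00) − (0.00)(-0.40) = 0.9500
det(I−A) = Σ_j (I−A)_1j·C_1j = (0.95)(0.8000) + (0.00)(0.5000) + (-0.10)(0.4500) = 0.7150
adj(I−A) = Cᵀ =
  [ 0.8000   0.0250   0.1000]
  [ 0.5000   0.8200   0.4200]
  [ 0.4500   0.2375   0.9500]
(I − A)⁻¹ = adj(I−A) / det(I−A) ≈
  [   1.1189     0.0350     0.1399]
  [   0.6993     1.1469     0.5874]
  [   0.6294     0.3322     1.3287]
Δx = (I − A)⁻¹ Δd with Δd having -10 in the Sector 2 component and 0 elsewhere.
So Δx_1 = L_12 · (-10), where L_12 = adj(I−A)_12 / det(I−A) = 0.0250 / 0.7150.
Δx_1 = 0.0250 × (-10) / 0.7150 = -0.25 / 0.7150 ≈ -0.35.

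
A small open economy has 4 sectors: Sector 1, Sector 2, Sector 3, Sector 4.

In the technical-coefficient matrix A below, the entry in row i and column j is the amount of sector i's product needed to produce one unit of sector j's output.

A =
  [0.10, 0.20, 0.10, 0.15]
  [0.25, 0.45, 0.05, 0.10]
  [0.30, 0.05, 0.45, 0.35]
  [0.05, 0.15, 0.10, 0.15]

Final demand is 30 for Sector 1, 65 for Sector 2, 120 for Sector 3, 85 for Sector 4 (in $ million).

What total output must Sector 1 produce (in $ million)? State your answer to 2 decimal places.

x_1 = 187.72

I − A =
  [   0.90    -0.20    -0.10    -0.15]
  [  -0.25     0.55    -0.05    -0.10]
  [  -0.30    -0.05     0.55    -0.35]
  [  -0.05    -0.15    -0.10     0.85]
Compute the cofactors C_ij = (−1)^(i+j)·(3×3 minor ij) of I−A; the adjugate is their transpose:
adj(I−A) = Cᵀ =
  [ 0.224375   0.109125   0.065125   0.079250]
  [ 0.127500   0.353375   0.072375   0.093875]
  [ 0.169375   0.146375   0.354000   0.192875]
  [ 0.055625   0.086000   0.058250   0.221750]
det(I−A) = Σ_j (I−A)_1j·C_1j = (0.90)(0.224375) + (-0.20)(0.127500) + (-0.10)(0.169375) + (-0.15)(0.055625) = 0.15115625
(I − A)⁻¹ = adj(I−A) / det(I−A) ≈
  [   1.4844     0.7219     0.4308     0.5243]
  [   0.8435     2.3378     0.4788     0.6210]
  [   1.1205     0.9684     2.3419     1.2760]
  [   0.3680     0.5689     0.3854     1.4670]
x = (I − A)⁻¹ d = adj(I−A)·d / det(I−A), with det(I−A) = 0.15115625:
  x_1 = (0.224375·30 + 0.109125·65 + 0.065125·120 + 0.079250·85) / 0.15115625 = 28.375625 / 0.15115625 ≈ 187.72
  x_2 = (0.127500·30 + 0.353375·65 + 0.072375·120 + 0.093875·85) / 0.15115625 = 43.45875 / 0.15115625 ≈ 287.51
  x_3 = (0.169375·30 + 0.146375·65 + 0.354000·120 + 0.192875·85) / 0.15115625 = 73.47 / 0.15115625 ≈ 486.05
  x_4 = (0.055625·30 + 0.086000·65 + 0.058250·120 + 0.221750·85) / 0.15115625 = 33.0975 / 0.15115625 ≈ 218.96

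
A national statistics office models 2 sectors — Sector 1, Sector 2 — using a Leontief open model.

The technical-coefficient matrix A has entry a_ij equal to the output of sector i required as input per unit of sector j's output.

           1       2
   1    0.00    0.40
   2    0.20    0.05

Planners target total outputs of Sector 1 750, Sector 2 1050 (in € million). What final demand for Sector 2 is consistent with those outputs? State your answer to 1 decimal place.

I − A =
  [   1.00    -0.40]
  [  -0.20     0.95]
d = (I − A) x:
  d_1 = (+1.00)·750 + (-0.40)·1050 = 330.0
  d_2 = (-0.20)·750 + (+0.95)·1050 = 847.5

d_2 = 847.5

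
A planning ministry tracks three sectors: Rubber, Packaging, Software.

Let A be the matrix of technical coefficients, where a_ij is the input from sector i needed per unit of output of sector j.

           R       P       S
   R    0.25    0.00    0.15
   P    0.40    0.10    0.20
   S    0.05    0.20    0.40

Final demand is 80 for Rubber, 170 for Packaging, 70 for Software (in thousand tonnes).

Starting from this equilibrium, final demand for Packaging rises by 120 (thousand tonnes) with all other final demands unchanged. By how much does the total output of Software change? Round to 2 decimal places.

Δx_S = 50.53

I − A =
  [   0.75     0.00    -0.15]
  [  -0.40     0.90    -0.20]
  [  -0.05    -0.20     0.60]
Cofactors of I−A, C_ij = (−1)^(i+j)·(minor ij) (rows/columns in the sector order above):
  C_11 = (0.90)(0.60) − (-0.20)(-0.20) = 0.5000
  C_12 = −[(-0.40)(0.60) − (-0.20)(-0.05)] = 0.2500
  C_13 = (-0.40)(-0.20) − (0.90)(-0.05) = 0.1250
  C_21 = −[(0.00)(0.60) − (-0.15)(-0.20)] = 0.0300
  C_22 = (0.75)(0.60) − (-0.15)(-0.05) = 0.4425
  C_23 = −[(0.75)(-0.20) − (0.00)(-0.05)] = 0.1500
  C_31 = (0.00)(-0.20) − (-0.15)(0.90) = 0.1350
  C_32 = −[(0.75)(-0.20) − (-0.15)(-0.40)] = 0.2100
  C_33 = (0.75)(0.90) − (0.00)(-0.40) = 0.6750
det(I−A) = Σ_j (I−A)_1j·C_1j = (0.75)(0.5000) + (0.00)(0.2500) + (-0.15)(0.1250) = 0.35625
adj(I−A) = Cᵀ =
  [ 0.5000   0.0300   0.1350]
  [ 0.2500   0.4425   0.2100]
  [ 0.1250   0.1500   0.6750]
(I − A)⁻¹ = adj(I−A) / det(I−A) ≈
  [   1.4035     0.0842     0.3789]
  [   0.7018     1.2421     0.5895]
  [   0.3509     0.4211     1.8947]
Δx = (I − A)⁻¹ Δd with Δd having +120 in the Packaging component and 0 elsewhere.
So Δx_S = L_SP · (+120), where L_SP = adj(I−A)_SP / det(I−A) = 0.1500 / 0.35625.
Δx_S = 0.1500 × (+120) / 0.35625 = 18.00 / 0.35625 ≈ 50.53.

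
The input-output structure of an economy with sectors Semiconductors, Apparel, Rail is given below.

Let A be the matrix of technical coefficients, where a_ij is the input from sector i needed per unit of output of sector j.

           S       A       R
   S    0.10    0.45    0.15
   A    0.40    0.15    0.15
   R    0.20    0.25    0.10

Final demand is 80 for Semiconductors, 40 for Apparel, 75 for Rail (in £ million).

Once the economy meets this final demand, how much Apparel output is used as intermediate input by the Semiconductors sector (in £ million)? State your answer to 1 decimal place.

I − A =
  [   0.90    -0.45    -0.15]
  [  -0.40     0.85    -0.15]
  [  -0.20    -0.25     0.90]
Cofactors of I−A, C_ij = (−1)^(i+j)·(minor ij) (rows/columns in the sector order above):
  C_11 = (0.85)(0.90) − (-0.15)(-0.25) = 0.7275
  C_12 = −[(-0.40)(0.90) − (-0.15)(-0.20)] = 0.3900
  C_13 = (-0.40)(-0.25) − (0.85)(-0.20) = 0.2700
  C_21 = −[(-0.45)(0.90) − (-0.15)(-0.25)] = 0.4425
  C_22 = (0.90)(0.90) − (-0.15)(-0.20) = 0.7800
  C_23 = −[(0.90)(-0.25) − (-0.45)(-0.20)] = 0.3150
  C_31 = (-0.45)(-0.15) − (-0.15)(0.85) = 0.1950
  C_32 = −[(0.90)(-0.15) − (-0.15)(-0.40)] = 0.1950
  C_33 = (0.90)(0.85) − (-0.45)(-0.40) = 0.5850
det(I−A) = Σ_j (I−A)_1j·C_1j = (0.90)(0.7275) + (-0.45)(0.3900) + (-0.15)(0.2700) = 0.43875
adj(I−A) = Cᵀ =
  [ 0.7275   0.4425   0.1950]
  [ 0.3900   0.7800   0.1950]
  [ 0.2700   0.3150   0.5850]
(I − A)⁻¹ = adj(I−A) / det(I−A) ≈
  [   1.6581     1.0085     0.4444]
  [   0.8889     1.7778     0.4444]
  [   0.6154     0.7179     1.3333]
First solve x = (I − A)⁻¹ d = adj(I−A)·d / det(I−A); in particular x_S = (0.7275·80 + 0.4425·40 + 0.1950·75) / 0.43875 = 90.525 / 0.43875 ≈ 206.325.
Intermediate flow from A to S: z_AS = a_AS · x_S = 0.40 × 90.525 / 0.43875 = 36.21 / 0.43875 ≈ 82.5.

z_AS = 82.5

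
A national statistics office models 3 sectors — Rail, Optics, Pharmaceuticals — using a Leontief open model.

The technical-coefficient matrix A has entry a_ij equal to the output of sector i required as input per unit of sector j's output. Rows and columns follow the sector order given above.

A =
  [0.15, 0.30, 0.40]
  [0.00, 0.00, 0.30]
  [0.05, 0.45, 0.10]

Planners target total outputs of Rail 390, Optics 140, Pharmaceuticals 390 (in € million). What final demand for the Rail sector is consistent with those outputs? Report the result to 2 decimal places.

I − A =
  [   0.85    -0.30    -0.40]
  [   0.00     1.00    -0.30]
  [  -0.05    -0.45     0.90]
d = (I − A) x:
  d_R = (+0.85)·390 + (-0.30)·140 + (-0.40)·390 = 133.50
  d_O = (+0.00)·390 + (+1.00)·140 + (-0.30)·390 = 23.00
  d_P = (-0.05)·390 + (-0.45)·140 + (+0.90)·390 = 268.50

d_R = 133.50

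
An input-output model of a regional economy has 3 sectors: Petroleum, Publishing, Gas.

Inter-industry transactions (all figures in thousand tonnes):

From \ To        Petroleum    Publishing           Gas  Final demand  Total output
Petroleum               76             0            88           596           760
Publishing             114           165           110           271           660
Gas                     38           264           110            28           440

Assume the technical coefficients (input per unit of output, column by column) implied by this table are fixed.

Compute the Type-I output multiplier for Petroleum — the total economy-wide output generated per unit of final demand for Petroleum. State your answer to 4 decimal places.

Technical coefficients a_ij = z_ij / X_j:
  a_11 = 76/760 = 0.10, a_21 = 114/760 = 0.15, a_31 = 38/760 = 0.05
  a_12 = 0/660 = 0.00, a_22 = 165/660 = 0.25, a_32 = 264/660 = 0.40
  a_13 = 88/440 = 0.20, a_23 = 110/440 = 0.25, a_33 = 110/440 = 0.25
I − A =
  [   0.90     0.00    -0.20]
  [  -0.15     0.75    -0.25]
  [  -0.05    -0.40     0.75]
Cofactors of I−A, C_ij = (−1)^(i+j)·(minor ij) (rows/columns in the sector order above):
  C_11 = (0.75)(0.75) − (-0.25)(-0.40) = 0.4625
  C_12 = −[(-0.15)(0.75) − (-0.25)(-0.05)] = 0.1250
  C_13 = (-0.15)(-0.40) − (0.75)(-0.05) = 0.0975
  C_21 = −[(0.00)(0.75) − (-0.20)(-0.40)] = 0.0800
  C_22 = (0.90)(0.75) − (-0.20)(-0.05) = 0.6650
  C_23 = −[(0.90)(-0.40) − (0.00)(-0.05)] = 0.3600
  C_31 = (0.00)(-0.25) − (-0.20)(0.75) = 0.1500
  C_32 = −[(0.90)(-0.25) − (-0.20)(-0.15)] = 0.2550
  C_33 = (0.90)(0.75) − (0.00)(-0.15) = 0.6750
det(I−A) = Σ_j (I−A)_1j·C_1j = (0.90)(0.4625) + (0.00)(0.1250) + (-0.20)(0.0975) = 0.39675
adj(I−A) = Cᵀ =
  [ 0.4625   0.0800   0.1500]
  [ 0.1250   0.6650   0.2550]
  [ 0.0975   0.3600   0.6750]
(I − A)⁻¹ = adj(I−A) / det(I−A) ≈
  [   1.16572     0.20164     0.37807]
  [   0.31506     1.67612     0.64272]
  [   0.24575     0.90737     1.70132]
The output multiplier for sector j is the column-j sum of the Leontief inverse (I − A)⁻¹ = adj(I−A) / det(I−A).
Column 1 of adj(I−A): (0.4625, 0.1250, 0.0975); det(I−A) = 0.39675.
m_1 = (0.4625 + 0.1250 + 0.0975) / 0.39675 = 0.685 / 0.39675 ≈ 1.7265.

m_1 = 1.7265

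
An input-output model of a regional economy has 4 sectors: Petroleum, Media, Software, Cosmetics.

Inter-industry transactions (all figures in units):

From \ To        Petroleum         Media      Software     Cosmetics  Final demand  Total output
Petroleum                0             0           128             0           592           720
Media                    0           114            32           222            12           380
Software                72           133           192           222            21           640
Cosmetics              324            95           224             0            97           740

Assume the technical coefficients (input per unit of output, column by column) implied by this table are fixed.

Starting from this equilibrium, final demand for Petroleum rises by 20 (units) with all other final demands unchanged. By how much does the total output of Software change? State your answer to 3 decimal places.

Technical coefficients a_ij = z_ij / X_j:
  a_PP = 0/720 = 0.00, a_MP = 0/720 = 0.00, a_SP = 72/720 = 0.10, a_CP = 324/720 = 0.45
  a_PM = 0/380 = 0.00, a_MM = 114/380 = 0.30, a_SM = 133/380 = 0.35, a_CM = 95/380 = 0.25
  a_PS = 128/640 = 0.20, a_MS = 32/640 = 0.05, a_SS = 192/640 = 0.30, a_CS = 224/640 = 0.35
  a_PC = 0/740 = 0.00, a_MC = 222/740 = 0.30, a_SC = 222/740 = 0.30, a_CC = 0/740 = 0.00
I − A =
  [   1.00     0.00    -0.20     0.00]
  [   0.00     0.70    -0.05    -0.30]
  [  -0.10    -0.35     0.70    -0.30]
  [  -0.45    -0.25    -0.35     1.00]
Compute the cofactors C_ij = (−1)^(i+j)·(3×3 minor ij) of I−A; the adjugate is their transpose:
adj(I−A) = Cᵀ =
  [ 0.306000   0.085000   0.125000   0.063000]
  [ 0.116750   0.548000   0.182000   0.219000]
  [ 0.204250   0.425000   0.625000   0.315000]
  [ 0.238375   0.324000   0.320500   0.458500]
det(I−A) = Σ_j (I−A)_1j·C_1j = (1.00)(0.306000) + (0.00)(0.116750) + (-0.20)(0.204250) + (0.00)(0.238375) = 0.26515
(I − A)⁻¹ = adj(I−A) / det(I−A) ≈
  [   1.1541     0.3206     0.4714     0.2376]
  [   0.4403     2.0668     0.6864     0.8259]
  [   0.7703     1.6029     2.3572     1.1880]
  [   0.8990     1.2219     1.2087     1.7292]
Δx = (I − A)⁻¹ Δd with Δd having +20 in the Petroleum component and 0 elsewhere.
So Δx_S = L_SP · (+20), where L_SP = adj(I−A)_SP / det(I−A) = 0.204250 / 0.26515.
Δx_S = 0.204250 × (+20) / 0.26515 = 4.085 / 0.26515 ≈ 15.406.

Δx_S = 15.406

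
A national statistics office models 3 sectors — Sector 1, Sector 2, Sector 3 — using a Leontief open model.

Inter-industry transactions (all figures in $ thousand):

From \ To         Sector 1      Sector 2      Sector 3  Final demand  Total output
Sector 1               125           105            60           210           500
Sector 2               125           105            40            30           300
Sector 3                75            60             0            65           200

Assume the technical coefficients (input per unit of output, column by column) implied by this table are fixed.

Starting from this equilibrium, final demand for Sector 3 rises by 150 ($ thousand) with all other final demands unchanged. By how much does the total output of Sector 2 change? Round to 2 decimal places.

Δx_2 = 107.06

Technical coefficients a_ij = z_ij / X_j:
  a_11 = 125/500 = 0.25, a_21 = 125/500 = 0.25, a_31 = 75/500 = 0.15
  a_12 = 105/300 = 0.35, a_22 = 105/300 = 0.35, a_32 = 60/300 = 0.20
  a_13 = 60/200 = 0.30, a_23 = 40/200 = 0.20, a_33 = 0/200 = 0.00
I − A =
  [   0.75    -0.35    -0.30]
  [  -0.25     0.65    -0.20]
  [  -0.15    -0.20     1.00]
Cofactors of I−A, C_ij = (−1)^(i+j)·(minor ij) (rows/columns in the sector order above):
  C_11 = (0.65)(1.00) − (-0.20)(-0.20) = 0.6100
  C_12 = −[(-0.25)(1.00) − (-0.20)(-0.15)] = 0.2800
  C_13 = (-0.25)(-0.20) − (0.65)(-0.15) = 0.1475
  C_21 = −[(-0.35)(1.00) − (-0.30)(-0.20)] = 0.4100
  C_22 = (0.75)(1.00) − (-0.30)(-0.15) = 0.7050
  C_23 = −[(0.75)(-0.20) − (-0.35)(-0.15)] = 0.2025
  C_31 = (-0.35)(-0.20) − (-0.30)(0.65) = 0.2650
  C_32 = −[(0.75)(-0.20) − (-0.30)(-0.25)] = 0.2250
  C_33 = (0.75)(0.65) − (-0.35)(-0.25) = 0.4000
det(I−A) = Σ_j (I−A)_1j·C_1j = (0.75)(0.6100) + (-0.35)(0.2800) + (-0.30)(0.1475) = 0.31525
adj(I−A) = Cᵀ =
  [ 0.6100   0.4100   0.2650]
  [ 0.2800   0.7050   0.2250]
  [ 0.1475   0.2025   0.4000]
(I − A)⁻¹ = adj(I−A) / det(I−A) ≈
  [   1.9350     1.3006     0.8406]
  [   0.8882     2.2363     0.7137]
  [   0.4679     0.6423     1.2688]
Δx = (I − A)⁻¹ Δd with Δd having +150 in the Sector 3 component and 0 elsewhere.
So Δx_2 = L_23 · (+150), where L_23 = adj(I−A)_23 / det(I−A) = 0.2250 / 0.31525.
Δx_2 = 0.2250 × (+150) / 0.31525 = 33.75 / 0.31525 ≈ 107.06.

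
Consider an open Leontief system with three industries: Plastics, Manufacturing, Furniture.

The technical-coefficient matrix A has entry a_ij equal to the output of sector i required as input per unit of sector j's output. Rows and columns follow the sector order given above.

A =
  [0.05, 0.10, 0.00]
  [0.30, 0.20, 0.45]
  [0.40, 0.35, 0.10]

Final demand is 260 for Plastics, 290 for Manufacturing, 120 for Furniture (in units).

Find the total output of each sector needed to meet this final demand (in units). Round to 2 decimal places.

x_1 = 363.22, x_2 = 850.57, x_3 = 625.54

I − A =
  [   0.95    -0.10     0.00]
  [  -0.30     0.80    -0.45]
  [  -0.40    -0.35     0.90]
Cofactors of I−A, C_ij = (−1)^(i+j)·(minor ij) (rows/columns in the sector order above):
  C_11 = (0.80)(0.90) − (-0.45)(-0.35) = 0.5625
  C_12 = −[(-0.30)(0.90) − (-0.45)(-0.40)] = 0.4500
  C_13 = (-0.30)(-0.35) − (0.80)(-0.40) = 0.4250
  C_21 = −[(-0.10)(0.90) − (0.00)(-0.35)] = 0.0900
  C_22 = (0.95)(0.90) − (0.00)(-0.40) = 0.8550
  C_23 = −[(0.95)(-0.35) − (-0.10)(-0.40)] = 0.3725
  C_31 = (-0.10)(-0.45) − (0.00)(0.80) = 0.0450
  C_32 = −[(0.95)(-0.45) − (0.00)(-0.30)] = 0.4275
  C_33 = (0.95)(0.80) − (-0.10)(-0.30) = 0.7300
det(I−A) = Σ_j (I−A)_1j·C_1j = (0.95)(0.5625) + (-0.10)(0.4500) + (0.00)(0.4250) = 0.489375
adj(I−A) = Cᵀ =
  [ 0.5625   0.0900   0.0450]
  [ 0.4500   0.8550   0.4275]
  [ 0.4250   0.3725   0.7300]
(I − A)⁻¹ = adj(I−A) / det(I−A) ≈
  [   1.1494     0.1839     0.0920]
  [   0.9195     1.7471     0.8736]
  [   0.8685     0.7612     1.4917]
x = (I − A)⁻¹ d = adj(I−A)·d / det(I−A), with det(I−A) = 0.489375:
  x_1 = (0.5625·260 + 0.0900·290 + 0.0450·120) / 0.489375 = 177.75 / 0.489375 ≈ 363.22
  x_2 = (0.4500·260 + 0.8550·290 + 0.4275·120) / 0.489375 = 416.25 / 0.489375 ≈ 850.57
  x_3 = (0.4250·260 + 0.3725·290 + 0.7300·120) / 0.489375 = 306.125 / 0.489375 ≈ 625.54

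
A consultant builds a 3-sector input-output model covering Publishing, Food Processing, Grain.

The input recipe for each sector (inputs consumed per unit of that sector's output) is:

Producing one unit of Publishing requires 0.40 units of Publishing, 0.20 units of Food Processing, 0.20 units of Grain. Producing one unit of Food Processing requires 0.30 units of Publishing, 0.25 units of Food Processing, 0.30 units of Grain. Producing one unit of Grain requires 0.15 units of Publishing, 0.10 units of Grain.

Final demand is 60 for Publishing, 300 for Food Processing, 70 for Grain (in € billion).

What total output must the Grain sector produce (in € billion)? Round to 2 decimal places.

x_3 = 350.23

I − A =
  [   0.60    -0.30    -0.15]
  [  -0.20     0.75     0.00]
  [  -0.20    -0.30     0.90]
Cofactors of I−A, C_ij = (−1)^(i+j)·(minor ij) (rows/columns in the sector order above):
  C_11 = (0.75)(0.90) − (0.00)(-0.30) = 0.6750
  C_12 = −[(-0.20)(0.90) − (0.00)(-0.20)] = 0.1800
  C_13 = (-0.20)(-0.30) − (0.75)(-0.20) = 0.2100
  C_21 = −[(-0.30)(0.90) − (-0.15)(-0.30)] = 0.3150
  C_22 = (0.60)(0.90) − (-0.15)(-0.20) = 0.5100
  C_23 = −[(0.60)(-0.30) − (-0.30)(-0.20)] = 0.2400
  C_31 = (-0.30)(0.00) − (-0.15)(0.75) = 0.1125
  C_32 = −[(0.60)(0.00) − (-0.15)(-0.20)] = 0.0300
  C_33 = (0.60)(0.75) − (-0.30)(-0.20) = 0.3900
det(I−A) = Σ_j (I−A)_1j·C_1j = (0.60)(0.6750) + (-0.30)(0.1800) + (-0.15)(0.2100) = 0.3195
adj(I−A) = Cᵀ =
  [ 0.6750   0.3150   0.1125]
  [ 0.1800   0.5100   0.0300]
  [ 0.2100   0.2400   0.3900]
(I − A)⁻¹ = adj(I−A) / det(I−A) ≈
  [   2.1127     0.9859     0.3521]
  [   0.5634     1.5962     0.0939]
  [   0.6573     0.7512     1.2207]
x = (I − A)⁻¹ d = adj(I−A)·d / det(I−A), with det(I−A) = 0.3195:
  x_1 = (0.6750·60 + 0.3150·300 + 0.1125·70) / 0.3195 = 142.875 / 0.3195 ≈ 447.18
  x_2 = (0.1800·60 + 0.5100·300 + 0.0300·70) / 0.3195 = 165.90 / 0.3195 ≈ 519.25
  x_3 = (0.2100·60 + 0.2400·300 + 0.3900·70) / 0.3195 = 111.90 / 0.3195 ≈ 350.23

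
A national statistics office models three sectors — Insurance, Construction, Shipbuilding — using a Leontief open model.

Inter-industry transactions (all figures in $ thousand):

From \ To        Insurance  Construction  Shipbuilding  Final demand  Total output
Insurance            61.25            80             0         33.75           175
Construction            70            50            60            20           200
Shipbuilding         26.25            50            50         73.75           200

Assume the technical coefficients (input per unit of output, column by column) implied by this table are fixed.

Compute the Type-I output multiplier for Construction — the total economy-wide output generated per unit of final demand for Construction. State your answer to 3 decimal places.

Technical coefficients a_ij = z_ij / X_j:
  a_II = 61.25/175 = 0.35, a_CI = 70/175 = 0.40, a_SI = 26.25/175 = 0.15
  a_IC = 80/200 = 0.40, a_CC = 50/200 = 0.25, a_SC = 50/200 = 0.25
  a_IS = 0/200 = 0.00, a_CS = 60/200 = 0.30, a_SS = 50/200 = 0.25
I − A =
  [   0.65    -0.40     0.00]
  [  -0.40     0.75    -0.30]
  [  -0.15    -0.25     0.75]
Cofactors of I−A, C_ij = (−1)^(i+j)·(minor ij) (rows/columns in the sector order above):
  C_11 = (0.75)(0.75) − (-0.30)(-0.25) = 0.4875
  C_12 = −[(-0.40)(0.75) − (-0.30)(-0.15)] = 0.3450
  C_13 = (-0.40)(-0.25) − (0.75)(-0.15) = 0.2125
  C_21 = −[(-0.40)(0.75) − (0.00)(-0.25)] = 0.3000
  C_22 = (0.65)(0.75) − (0.00)(-0.15) = 0.4875
  C_23 = −[(0.65)(-0.25) − (-0.40)(-0.15)] = 0.2225
  C_31 = (-0.40)(-0.30) − (0.00)(0.75) = 0.1200
  C_32 = −[(0.65)(-0.30) − (0.00)(-0.40)] = 0.1950
  C_33 = (0.65)(0.75) − (-0.40)(-0.40) = 0.3275
det(I−A) = Σ_j (I−A)_1j·C_1j = (0.65)(0.4875) + (-0.40)(0.3450) + (0.00)(0.2125) = 0.178875
adj(I−A) = Cᵀ =
  [ 0.4875   0.3000   0.1200]
  [ 0.3450   0.4875   0.1950]
  [ 0.2125   0.2225   0.3275]
(I − A)⁻¹ = adj(I−A) / det(I−A) ≈
  [   2.7254     1.6771     0.6709]
  [   1.9287     2.7254     1.0901]
  [   1.1880     1.2439     1.8309]
The output multiplier for sector j is the column-j sum of the Leontief inverse (I − A)⁻¹ = adj(I−A) / det(I−A).
Column C of adj(I−A): (0.3000, 0.4875, 0.2225); det(I−A) = 0.178875.
m_C = (0.3000 + 0.4875 + 0.2225) / 0.178875 = 1.01 / 0.178875 ≈ 5.646.

m_C = 5.646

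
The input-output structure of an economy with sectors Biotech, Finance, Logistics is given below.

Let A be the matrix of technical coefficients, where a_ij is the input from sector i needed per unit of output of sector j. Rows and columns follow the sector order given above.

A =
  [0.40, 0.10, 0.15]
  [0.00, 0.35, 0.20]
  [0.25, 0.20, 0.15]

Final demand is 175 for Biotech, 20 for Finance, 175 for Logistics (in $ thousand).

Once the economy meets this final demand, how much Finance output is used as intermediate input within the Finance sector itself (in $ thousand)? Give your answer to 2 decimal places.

I − A =
  [   0.60    -0.10    -0.15]
  [   0.00     0.65    -0.20]
  [  -0.25    -0.20     0.85]
Cofactors of I−A, C_ij = (−1)^(i+j)·(minor ij) (rows/columns in the sector order above):
  C_11 = (0.65)(0.85) − (-0.20)(-0.20) = 0.5125
  C_12 = −[(0.00)(0.85) − (-0.20)(-0.25)] = 0.0500
  C_13 = (0.00)(-0.20) − (0.65)(-0.25) = 0.1625
  C_21 = −[(-0.10)(0.85) − (-0.15)(-0.20)] = 0.1150
  C_22 = (0.60)(0.85) − (-0.15)(-0.25) = 0.4725
  C_23 = −[(0.60)(-0.20) − (-0.10)(-0.25)] = 0.1450
  C_31 = (-0.10)(-0.20) − (-0.15)(0.65) = 0.1175
  C_32 = −[(0.60)(-0.20) − (-0.15)(0.00)] = 0.1200
  C_33 = (0.60)(0.65) − (-0.10)(0.00) = 0.3900
det(I−A) = Σ_j (I−A)_1j·C_1j = (0.60)(0.5125) + (-0.10)(0.0500) + (-0.15)(0.1625) = 0.278125
adj(I−A) = Cᵀ =
  [ 0.5125   0.1150   0.1175]
  [ 0.0500   0.4725   0.1200]
  [ 0.1625   0.1450   0.3900]
(I − A)⁻¹ = adj(I−A) / det(I−A) ≈
  [   1.8427     0.4135     0.4225]
  [   0.1798     1.6989     0.4315]
  [   0.5843     0.5213     1.4022]
First solve x = (I − A)⁻¹ d = adj(I−A)·d / det(I−A); in particular x_2 = (0.0500·175 + 0.4725·20 + 0.1200·175) / 0.278125 = 39.20 / 0.278125 ≈ 140.9438.
Intermediate flow from 2 to 2: z_22 = a_22 · x_2 = 0.35 × 39.20 / 0.278125 = 13.72 / 0.278125 ≈ 49.33.

z_22 = 49.33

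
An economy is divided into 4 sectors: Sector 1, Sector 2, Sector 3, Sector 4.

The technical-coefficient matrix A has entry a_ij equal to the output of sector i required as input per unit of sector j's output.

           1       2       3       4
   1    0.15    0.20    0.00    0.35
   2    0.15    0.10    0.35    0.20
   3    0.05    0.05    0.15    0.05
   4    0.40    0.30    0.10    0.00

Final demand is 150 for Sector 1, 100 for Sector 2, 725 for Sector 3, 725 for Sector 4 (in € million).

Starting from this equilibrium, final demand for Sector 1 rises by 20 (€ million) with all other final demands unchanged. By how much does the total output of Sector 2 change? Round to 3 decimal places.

Δx_2 = 10.560

I − A =
  [   0.85    -0.20     0.00    -0.35]
  [  -0.15     0.90    -0.35    -0.20]
  [  -0.05    -0.05     0.85    -0.05]
  [  -0.40    -0.30    -0.10     1.00]
Compute the cofactors C_ij = (−1)^(i+j)·(3×3 minor ij) of I−A; the adjugate is their transpose:
adj(I−A) = Cᵀ =
  [ 0.685750   0.260000   0.142250   0.299125]
  [ 0.220250   0.597500   0.270750   0.210125]
  [ 0.073750   0.067500   0.526250   0.065625]
  [ 0.347750   0.290000   0.190750   0.606375]
det(I−A) = Σ_j (I−A)_1j·C_1j = (0.85)(0.685750) + (-0.20)(0.220250) + (0.00)(0.073750) + (-0.35)(0.347750) = 0.417125
(I − A)⁻¹ = adj(I−A) / det(I−A) ≈
  [   1.6440     0.6233     0.3410     0.7171]
  [   0.5280     1.4324     0.6491     0.5037]
  [   0.1768     0.1618     1.2616     0.1573]
  [   0.8337     0.6952     0.4573     1.4537]
Δx = (I − A)⁻¹ Δd with Δd having +20 in the Sector 1 component and 0 elsewhere.
So Δx_2 = L_21 · (+20), where L_21 = adj(I−A)_21 / det(I−A) = 0.220250 / 0.417125.
Δx_2 = 0.220250 × (+20) / 0.417125 = 4.405 / 0.417125 ≈ 10.560.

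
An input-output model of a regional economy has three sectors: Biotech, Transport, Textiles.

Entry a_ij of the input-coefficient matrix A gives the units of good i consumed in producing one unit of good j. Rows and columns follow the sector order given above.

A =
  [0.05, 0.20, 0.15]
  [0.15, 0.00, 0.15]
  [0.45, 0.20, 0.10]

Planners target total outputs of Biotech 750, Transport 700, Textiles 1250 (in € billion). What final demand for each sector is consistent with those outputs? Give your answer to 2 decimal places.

I − A =
  [   0.95    -0.20    -0.15]
  [  -0.15     1.00    -0.15]
  [  -0.45    -0.20     0.90]
d = (I − A) x:
  d_1 = (+0.95)·750 + (-0.20)·700 + (-0.15)·1250 = 385.00
  d_2 = (-0.15)·750 + (+1.00)·700 + (-0.15)·1250 = 400.00
  d_3 = (-0.45)·750 + (-0.20)·700 + (+0.90)·1250 = 647.50

d_1 = 385.00, d_2 = 400.00, d_3 = 647.50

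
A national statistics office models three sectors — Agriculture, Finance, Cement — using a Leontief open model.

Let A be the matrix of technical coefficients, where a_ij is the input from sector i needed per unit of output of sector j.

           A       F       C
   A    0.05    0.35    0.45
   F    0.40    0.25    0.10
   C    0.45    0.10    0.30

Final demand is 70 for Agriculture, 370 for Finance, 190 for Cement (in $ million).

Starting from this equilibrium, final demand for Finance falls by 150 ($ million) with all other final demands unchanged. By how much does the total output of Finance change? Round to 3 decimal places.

I − A =
  [   0.95    -0.35    -0.45]
  [  -0.40     0.75    -0.10]
  [  -0.45    -0.10     0.70]
Cofactors of I−A, C_ij = (−1)^(i+j)·(minor ij) (rows/columns in the sector order above):
  C_11 = (0.75)(0.70) − (-0.10)(-0.10) = 0.5150
  C_12 = −[(-0.40)(0.70) − (-0.10)(-0.45)] = 0.3250
  C_13 = (-0.40)(-0.10) − (0.75)(-0.45) = 0.3775
  C_21 = −[(-0.35)(0.70) − (-0.45)(-0.10)] = 0.2900
  C_22 = (0.95)(0.70) − (-0.45)(-0.45) = 0.4625
  C_23 = −[(0.95)(-0.10) − (-0.35)(-0.45)] = 0.2525
  C_31 = (-0.35)(-0.10) − (-0.45)(0.75) = 0.3725
  C_32 = −[(0.95)(-0.10) − (-0.45)(-0.40)] = 0.2750
  C_33 = (0.95)(0.75) − (-0.35)(-0.40) = 0.5725
det(I−A) = Σ_j (I−A)_1j·C_1j = (0.95)(0.5150) + (-0.35)(0.3250) + (-0.45)(0.3775) = 0.205625
adj(I−A) = Cᵀ =
  [ 0.5150   0.2900   0.3725]
  [ 0.3250   0.4625   0.2750]
  [ 0.3775   0.2525   0.5725]
(I − A)⁻¹ = adj(I−A) / det(I−A) ≈
  [   2.5046     1.4103     1.8116]
  [   1.5805     2.2492     1.3374]
  [   1.8359     1.2280     2.7842]
Δx = (I − A)⁻¹ Δd with Δd having -150 in the Finance component and 0 elsewhere.
So Δx_F = L_FF · (-150), where L_FF = adj(I−A)_FF / det(I−A) = 0.4625 / 0.205625.
Δx_F = 0.4625 × (-150) / 0.205625 = -69.375 / 0.205625 ≈ -337.386.

Δx_F = -337.386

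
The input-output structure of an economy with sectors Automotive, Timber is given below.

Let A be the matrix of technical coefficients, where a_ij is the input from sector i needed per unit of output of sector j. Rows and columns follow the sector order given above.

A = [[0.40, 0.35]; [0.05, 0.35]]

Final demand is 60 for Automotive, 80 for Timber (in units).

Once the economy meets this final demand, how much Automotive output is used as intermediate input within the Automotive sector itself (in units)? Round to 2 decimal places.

I − A =
  [   0.60    -0.35]
  [  -0.05     0.65]
det(I−A) = (0.60)(0.65) − (-0.35)(-0.05) = 0.3725
adj(I−A) = [[0.65, 0.35], [0.05, 0.60]]
(I − A)⁻¹ = adj(I−A) / det(I−A) ≈
  [   1.7450     0.9396]
  [   0.1342     1.6107]
First solve x = (I − A)⁻¹ d = adj(I−A)·d / det(I−A); in particular x_1 = (0.65·60 + 0.35·80) / 0.3725 = 67.00 / 0.3725 ≈ 179.8658.
Intermediate flow from 1 to 1: z_11 = a_11 · x_1 = 0.40 × 67.00 / 0.3725 = 26.80 / 0.3725 ≈ 71.95.

z_11 = 71.95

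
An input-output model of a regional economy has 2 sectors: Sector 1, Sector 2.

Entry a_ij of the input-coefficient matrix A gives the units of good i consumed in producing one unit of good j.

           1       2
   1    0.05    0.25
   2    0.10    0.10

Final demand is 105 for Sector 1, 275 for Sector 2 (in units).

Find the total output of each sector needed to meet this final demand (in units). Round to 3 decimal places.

x_1 = 196.687, x_2 = 327.410

I − A =
  [   0.95    -0.25]
  [  -0.10     0.90]
det(I−A) = (0.95)(0.90) − (-0.25)(-0.10) = 0.8300
adj(I−A) = [[0.90, 0.25], [0.10, 0.95]]
(I − A)⁻¹ = adj(I−A) / det(I−A) ≈
  [   1.0843     0.3012]
  [   0.1205     1.1446]
x = (I − A)⁻¹ d = adj(I−A)·d / det(I−A), with det(I−A) = 0.8300:
  x_1 = (0.90·105 + 0.25·275) / 0.8300 = 163.25 / 0.8300 ≈ 196.687
  x_2 = (0.10·105 + 0.95·275) / 0.8300 = 271.75 / 0.8300 ≈ 327.410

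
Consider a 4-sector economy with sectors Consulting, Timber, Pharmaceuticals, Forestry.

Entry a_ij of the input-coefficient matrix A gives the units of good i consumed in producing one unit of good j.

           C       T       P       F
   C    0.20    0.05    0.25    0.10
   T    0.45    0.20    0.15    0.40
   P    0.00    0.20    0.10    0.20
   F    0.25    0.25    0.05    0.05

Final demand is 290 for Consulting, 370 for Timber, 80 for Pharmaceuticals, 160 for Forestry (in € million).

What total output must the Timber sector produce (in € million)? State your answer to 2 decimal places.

I − A =
  [   0.80    -0.05    -0.25    -0.10]
  [  -0.45     0.80    -0.15    -0.40]
  [   0.00    -0.20     0.90    -0.20]
  [  -0.25    -0.25    -0.05     0.95]
Compute the cofactors C_ij = (−1)^(i+j)·(3×3 minor ij) of I−A; the adjugate is their transpose:
adj(I−A) = Cᵀ =
  [ 0.546000   0.125750   0.180875   0.148500]
  [ 0.477750   0.641000   0.260375   0.375000]
  [ 0.168000   0.189500   0.470375   0.196500]
  [ 0.278250   0.211750   0.140875   0.509250]
det(I−A) = Σ_j (I−A)_1j·C_1j = (0.80)(0.546000) + (-0.05)(0.477750) + (-0.25)(0.168000) + (-0.10)(0.278250) = 0.3430875
(I − A)⁻¹ = adj(I−A) / det(I−A) ≈
  [   1.5914     0.3665     0.5272     0.4328]
  [   1.3925     1.8683     0.7589     1.0930]
  [   0.4897     0.5523     1.3710     0.5727]
  [   0.8110     0.6172     0.4106     1.4843]
x = (I − A)⁻¹ d = adj(I−A)·d / det(I−A), with det(I−A) = 0.3430875:
  x_C = (0.546000·290 + 0.125750·370 + 0.180875·80 + 0.148500·160) / 0.3430875 = 243.0975 / 0.3430875 ≈ 708.56
  x_T = (0.477750·290 + 0.641000·370 + 0.260375·80 + 0.375000·160) / 0.3430875 = 456.5475 / 0.3430875 ≈ 1330.70
  x_P = (0.168000·290 + 0.189500·370 + 0.470375·80 + 0.196500·160) / 0.3430875 = 187.905 / 0.3430875 ≈ 547.69
  x_F = (0.278250·290 + 0.211750·370 + 0.140875·80 + 0.509250·160) / 0.3430875 = 251.79 / 0.3430875 ≈ 733.89

x_T = 1330.70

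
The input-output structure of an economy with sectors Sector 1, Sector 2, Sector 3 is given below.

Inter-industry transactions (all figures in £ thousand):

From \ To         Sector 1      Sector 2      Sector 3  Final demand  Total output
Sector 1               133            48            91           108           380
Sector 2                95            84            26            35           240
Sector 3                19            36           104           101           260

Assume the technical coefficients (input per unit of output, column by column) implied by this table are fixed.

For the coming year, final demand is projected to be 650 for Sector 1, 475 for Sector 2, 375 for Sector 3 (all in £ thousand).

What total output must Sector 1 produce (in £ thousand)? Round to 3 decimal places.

Technical coefficients a_ij = z_ij / X_j:
  a_11 = 133/380 = 0.35, a_21 = 95/380 = 0.25, a_31 = 19/380 = 0.05
  a_12 = 48/240 = 0.20, a_22 = 84/240 = 0.35, a_32 = 36/240 = 0.15
  a_13 = 91/260 = 0.35, a_23 = 26/260 = 0.10, a_33 = 104/260 = 0.40
I − A =
  [   0.65    -0.20    -0.35]
  [  -0.25     0.65    -0.10]
  [  -0.05    -0.15     0.60]
Cofactors of I−A, C_ij = (−1)^(i+j)·(minor ij) (rows/columns in the sector order above):
  C_11 = (0.65)(0.60) − (-0.10)(-0.15) = 0.3750
  C_12 = −[(-0.25)(0.60) − (-0.10)(-0.05)] = 0.1550
  C_13 = (-0.25)(-0.15) − (0.65)(-0.05) = 0.0700
  C_21 = −[(-0.20)(0.60) − (-0.35)(-0.15)] = 0.1725
  C_22 = (0.65)(0.60) − (-0.35)(-0.05) = 0.3725
  C_23 = −[(0.65)(-0.15) − (-0.20)(-0.05)] = 0.1075
  C_31 = (-0.20)(-0.10) − (-0.35)(0.65) = 0.2475
  C_32 = −[(0.65)(-0.10) − (-0.35)(-0.25)] = 0.1525
  C_33 = (0.65)(0.65) − (-0.20)(-0.25) = 0.3725
det(I−A) = Σ_j (I−A)_1j·C_1j = (0.65)(0.3750) + (-0.20)(0.1550) + (-0.35)(0.0700) = 0.18825
adj(I−A) = Cᵀ =
  [ 0.3750   0.1725   0.2475]
  [ 0.1550   0.3725   0.1525]
  [ 0.0700   0.1075   0.3725]
(I − A)⁻¹ = adj(I−A) / det(I−A) ≈
  [   1.9920     0.9163     1.3147]
  [   0.8234     1.9788     0.8101]
  [   0.3718     0.5710     1.9788]
x = (I − A)⁻¹ d = adj(I−A)·d / det(I−A), with det(I−A) = 0.18825:
  x_1 = (0.3750·650 + 0.1725·475 + 0.2475·375) / 0.18825 = 418.50 / 0.18825 ≈ 2223.108
  x_2 = (0.1550·650 + 0.3725·475 + 0.1525·375) / 0.18825 = 334.875 / 0.18825 ≈ 1778.884
  x_3 = (0.0700·650 + 0.1075·475 + 0.3725·375) / 0.18825 = 236.25 / 0.18825 ≈ 1254.980

x_1 = 2223.108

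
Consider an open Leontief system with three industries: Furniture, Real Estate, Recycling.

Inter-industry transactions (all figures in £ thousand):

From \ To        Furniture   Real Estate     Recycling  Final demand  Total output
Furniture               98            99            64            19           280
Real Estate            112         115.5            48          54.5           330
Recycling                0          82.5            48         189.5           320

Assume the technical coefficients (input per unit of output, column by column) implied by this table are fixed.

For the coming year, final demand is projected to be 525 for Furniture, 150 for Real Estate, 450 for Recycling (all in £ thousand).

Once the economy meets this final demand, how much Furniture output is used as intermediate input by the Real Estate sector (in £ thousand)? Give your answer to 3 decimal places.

Technical coefficients a_ij = z_ij / X_j:
  a_11 = 98/280 = 0.35, a_21 = 112/280 = 0.40, a_31 = 0/280 = 0.00
  a_12 = 99/330 = 0.30, a_22 = 115.5/330 = 0.35, a_32 = 82.5/330 = 0.25
  a_13 = 64/320 = 0.20, a_23 = 48/320 = 0.15, a_33 = 48/320 = 0.15
I − A =
  [   0.65    -0.30    -0.20]
  [  -0.40     0.65    -0.15]
  [   0.00    -0.25     0.85]
Cofactors of I−A, C_ij = (−1)^(i+j)·(minor ij) (rows/columns in the sector order above):
  C_11 = (0.65)(0.85) − (-0.15)(-0.25) = 0.5150
  C_12 = −[(-0.40)(0.85) − (-0.15)(0.00)] = 0.3400
  C_13 = (-0.40)(-0.25) − (0.65)(0.00) = 0.1000
  C_21 = −[(-0.30)(0.85) − (-0.20)(-0.25)] = 0.3050
  C_22 = (0.65)(0.85) − (-0.20)(0.00) = 0.5525
  C_23 = −[(0.65)(-0.25) − (-0.30)(0.00)] = 0.1625
  C_31 = (-0.30)(-0.15) − (-0.20)(0.65) = 0.1750
  C_32 = −[(0.65)(-0.15) − (-0.20)(-0.40)] = 0.1775
  C_33 = (0.65)(0.65) − (-0.30)(-0.40) = 0.3025
det(I−A) = Σ_j (I−A)_1j·C_1j = (0.65)(0.5150) + (-0.30)(0.3400) + (-0.20)(0.1000) = 0.21275
adj(I−A) = Cᵀ =
  [ 0.5150   0.3050   0.1750]
  [ 0.3400   0.5525   0.1775]
  [ 0.1000   0.1625   0.3025]
(I − A)⁻¹ = adj(I−A) / det(I−A) ≈
  [   2.4207     1.4336     0.8226]
  [   1.5981     2.5969     0.8343]
  [   0.4700     0.7638     1.4219]
First solve x = (I − A)⁻¹ d = adj(I−A)·d / det(I−A); in particular x_2 = (0.3400·525 + 0.5525·150 + 0.1775·450) / 0.21275 = 341.25 / 0.21275 ≈ 1603.99530.
Intermediate flow from 1 to 2: z_12 = a_12 · x_2 = 0.30 × 341.25 / 0.21275 = 102.375 / 0.21275 ≈ 481.199.

z_12 = 481.199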